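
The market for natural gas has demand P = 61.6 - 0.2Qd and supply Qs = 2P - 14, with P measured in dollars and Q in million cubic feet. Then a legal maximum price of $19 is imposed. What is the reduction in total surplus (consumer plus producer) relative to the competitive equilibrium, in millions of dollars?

1020.6

Rearranging demand gives Qd = 308 - 5P. Equilibrium: 308 - 5P = 2P - 14, so 322 = 7P and P* = 46, Q* = 78.
Because the ceiling (19) lies below the market-clearing price, it is binding.
At P = 19: Qd = 308 - 5·19 = 213 and Qs = 2·19 - 14 = 24.
Quantity traded falls to 24. At Q = 24 the demand price is (308 - 24)/5 = 56.8 and the supply price is (14 + 24)/2 = 19.
Deadweight loss = ½ · (56.8 - 19) · (78 - 24) = ½ · 37.8 · 54 = 1020.6.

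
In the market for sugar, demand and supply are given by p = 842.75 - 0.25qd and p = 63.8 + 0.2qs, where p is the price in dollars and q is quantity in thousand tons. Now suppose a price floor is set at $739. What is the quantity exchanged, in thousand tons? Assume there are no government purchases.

415

Rearranging demand gives qd = 3371 - 4p; rearranging supply gives qs = 5p - 319. Without the control the market clears where 3371 - 4p = 5p - 319, i.e. p* = 410 and q* = 1731.
Since 739 > 410, the floor is binding.
At p = 739: qd = 3371 - 4·739 = 415 and qs = 5·739 - 319 = 3376.
The quantity actually transacted is the short side, demand: 415.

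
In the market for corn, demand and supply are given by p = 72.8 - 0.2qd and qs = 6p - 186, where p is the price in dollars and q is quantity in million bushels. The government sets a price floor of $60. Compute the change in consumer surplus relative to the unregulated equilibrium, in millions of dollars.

Rearranging demand gives qd = 364 - 5p. Equilibrium: 364 - 5p = 6p - 186, so 550 = 11p and p* = 50, q* = 114.
The floor of 60 is above the equilibrium price 50, so it binds.
At p = 60: qd = 364 - 5·60 = 64 and qs = 6·60 - 186 = 174.
Consumer surplus without the control is ½ · (72.8 - 50) · 114 = 1299.6.
With the floor, consumers buy 64 units at 60, so CS = ½ · (72.8 - 60) · 64 = 409.6.
Change in consumer surplus = 409.6 - 1299.6 = -890.

-890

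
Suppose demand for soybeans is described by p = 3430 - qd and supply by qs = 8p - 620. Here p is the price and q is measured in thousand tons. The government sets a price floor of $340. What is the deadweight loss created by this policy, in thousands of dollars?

0

Rearranging demand gives qd = 3430 - p. Equilibrium: 3430 - p = 8p - 620, so 4050 = 9p and p* = 450, q* = 2980.
Since 340 is below p* = 450, the floor does not bind and the free-market outcome prevails.
Since the control does not bind, no trades are prevented and deadweight loss is zero.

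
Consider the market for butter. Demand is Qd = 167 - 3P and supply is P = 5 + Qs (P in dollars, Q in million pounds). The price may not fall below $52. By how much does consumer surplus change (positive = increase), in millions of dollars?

-220.5

Rearranging supply gives Qs = P - 5. In a free market, 167 - 3P = P - 5 gives the equilibrium P* = 43, Q* = 38.
Since 52 > 43, the floor is binding.
At P = 52: Qd = 167 - 3·52 = 11 and Qs = 52 - 5 = 47.
Consumer surplus without the control is ½ · (167/3 - 43) · 38 = 722/3.
With the floor, consumers buy 11 units at 52, so CS = ½ · (167/3 - 52) · 11 = 121/6.
Change in consumer surplus = 121/6 - 722/3 = -220.5.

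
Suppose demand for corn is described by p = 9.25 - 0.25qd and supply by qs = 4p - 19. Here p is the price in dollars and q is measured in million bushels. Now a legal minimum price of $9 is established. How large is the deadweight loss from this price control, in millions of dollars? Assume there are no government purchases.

16

Rearranging demand gives qd = 37 - 4p. Equilibrium: 37 - 4p = 4p - 19, so 56 = 8p and p* = 7, q* = 9.
Because the floor (9) lies above the market-clearing price, it is binding.
At p = 9: qd = 37 - 4·9 = 1 and qs = 4·9 - 19 = 17.
Quantity traded falls to 1. At q = 1 the demand price is (37 - 1)/4 = 9 and the supply price is (19 + 1)/4 = 5.
Deadweight loss = ½ · (9 - 5) · (9 - 1) = ½ · 4 · 8 = 16.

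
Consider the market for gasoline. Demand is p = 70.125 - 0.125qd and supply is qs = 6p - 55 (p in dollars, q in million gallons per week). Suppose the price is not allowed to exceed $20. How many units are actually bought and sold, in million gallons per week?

65

Rearranging demand gives qd = 561 - 8p. Equilibrium: 561 - 8p = 6p - 55, so 616 = 14p and p* = 44, q* = 209.
Because the ceiling (20) lies below the market-clearing price, it is binding.
At p = 20: qd = 561 - 8·20 = 401 and qs = 6·20 - 55 = 65.
The quantity actually transacted is the short side, supply: 65.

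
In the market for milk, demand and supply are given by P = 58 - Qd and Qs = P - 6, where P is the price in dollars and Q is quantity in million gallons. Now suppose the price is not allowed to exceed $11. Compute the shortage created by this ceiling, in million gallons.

42

Rearranging demand gives Qd = 58 - P. Without the control the market clears where 58 - P = P - 6, i.e. P* = 32 and Q* = 26.
The ceiling of 11 is below the equilibrium price 32, so it binds.
At P = 11: Qd = 58 - 11 = 47 and Qs = 11 - 6 = 5.
Shortage = Qd - Qs = 47 - 5 = 42.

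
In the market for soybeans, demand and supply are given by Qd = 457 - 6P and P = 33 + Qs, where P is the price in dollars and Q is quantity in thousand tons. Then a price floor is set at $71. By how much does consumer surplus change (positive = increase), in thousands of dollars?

-34

Rearranging supply gives Qs = P - 33. Setting quantity demanded equal to quantity supplied, 457 - 6P = P - 33, gives P* = 70 and Q* = 37.
Since 71 > 70, the floor is binding.
At P = 71: Qd = 457 - 6·71 = 31 and Qs = 71 - 33 = 38.
Consumer surplus without the control is ½ · (457/6 - 70) · 37 = 1369/12.
With the floor, consumers buy 31 units at 71, so CS = ½ · (457/6 - 71) · 31 = 961/12.
Change in consumer surplus = 961/12 - 1369/12 = -34.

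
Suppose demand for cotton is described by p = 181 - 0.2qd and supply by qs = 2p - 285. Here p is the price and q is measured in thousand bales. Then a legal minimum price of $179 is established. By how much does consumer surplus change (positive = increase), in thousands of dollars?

Rearranging demand gives qd = 905 - 5p. Setting quantity demanded equal to quantity supplied, 905 - 5p = 2p - 285, gives p* = 170 and q* = 55.
Because the floor (179) lies above the market-clearing price, it is binding.
At p = 179: qd = 905 - 5·179 = 10 and qs = 2·179 - 285 = 73.
Consumer surplus without the control is ½ · (181 - 170) · 55 = 302.5.
With the floor, consumers buy 10 units at 179, so CS = ½ · (181 - 179) · 10 = 10.
Change in consumer surplus = 10 - 302.5 = -292.5.

-292.5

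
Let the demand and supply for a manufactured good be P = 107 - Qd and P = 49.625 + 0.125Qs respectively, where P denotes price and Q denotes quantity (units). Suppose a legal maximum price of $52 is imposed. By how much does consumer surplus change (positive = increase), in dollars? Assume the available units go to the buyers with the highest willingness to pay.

Rearranging demand gives Qd = 107 - P; rearranging supply gives Qs = 8P - 397. Without the control the market clears where 107 - P = 8P - 397, i.e. P* = 56 and Q* = 51.
The ceiling of 52 is below the equilibrium price 56, so it binds.
At P = 52: Qd = 107 - 52 = 55 and Qs = 8·52 - 397 = 19.
Consumer surplus without the control is ½ · (107 - 56) · 51 = 1300.5.
With the ceiling, 19 units are sold at 52 (assume they go to the highest-value buyers). The demand price at Q = 19 is 88, so CS = ½ · [(107 - 52) + (88 - 52)] · 19 = 864.5.
Change in consumer surplus = 864.5 - 1300.5 = -436.

-436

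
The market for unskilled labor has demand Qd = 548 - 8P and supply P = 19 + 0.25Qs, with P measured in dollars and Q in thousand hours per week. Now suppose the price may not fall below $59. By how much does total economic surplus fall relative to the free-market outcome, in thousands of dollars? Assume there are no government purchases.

Rearranging supply gives Qs = 4P - 76. Equilibrium: 548 - 8P = 4P - 76, so 624 = 12P and P* = 52, Q* = 132.
Since 59 > 52, the floor is binding.
At P = 59: Qd = 548 - 8·59 = 76 and Qs = 4·59 - 76 = 160.
Quantity traded falls to 76. At Q = 76 the demand price is (548 - 76)/8 = 59 and the supply price is (76 + 76)/4 = 38.
Deadweight loss = ½ · (59 - 38) · (132 - 76) = ½ · 21 · 56 = 588.

588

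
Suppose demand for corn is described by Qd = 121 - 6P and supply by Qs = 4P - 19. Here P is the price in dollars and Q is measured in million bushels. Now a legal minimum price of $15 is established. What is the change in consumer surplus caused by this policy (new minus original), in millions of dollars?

-34

Setting quantity demanded equal to quantity supplied, 121 - 6P = 4P - 19, gives P* = 14 and Q* = 37.
Because the floor (15) lies above the market-clearing price, it is binding.
At P = 15: Qd = 121 - 6·15 = 31 and Qs = 4·15 - 19 = 41.
Consumer surplus without the control is ½ · (121/6 - 14) · 37 = 1369/12.
With the floor, consumers buy 31 units at 15, so CS = ½ · (121/6 - 15) · 31 = 961/12.
Change in consumer surplus = 961/12 - 1369/12 = -34.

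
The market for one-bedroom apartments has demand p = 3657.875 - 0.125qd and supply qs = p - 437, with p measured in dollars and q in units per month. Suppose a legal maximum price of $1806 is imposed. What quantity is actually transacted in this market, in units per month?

Rearranging demand gives qd = 29263 - 8p. Equilibrium: 29263 - 8p = p - 437, so 29700 = 9p and p* = 3300, q* = 2863.
The ceiling of 1806 is below the equilibrium price 3300, so it binds.
At p = 1806: qd = 29263 - 8·1806 = 14815 and qs = 1806 - 437 = 1369.
The quantity actually transacted is the short side, supply: 1369.

1369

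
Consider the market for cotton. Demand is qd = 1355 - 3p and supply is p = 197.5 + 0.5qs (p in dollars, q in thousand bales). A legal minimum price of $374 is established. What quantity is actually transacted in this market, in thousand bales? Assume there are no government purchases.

Rearranging supply gives qs = 2p - 395. Setting quantity demanded equal to quantity supplied, 1355 - 3p = 2p - 395, gives p* = 350 and q* = 305.
The floor of 374 is above the equilibrium price 350, so it binds.
At p = 374: qd = 1355 - 3·374 = 233 and qs = 2·374 - 395 = 353.
The quantity actually transacted is the short side, demand: 233.

233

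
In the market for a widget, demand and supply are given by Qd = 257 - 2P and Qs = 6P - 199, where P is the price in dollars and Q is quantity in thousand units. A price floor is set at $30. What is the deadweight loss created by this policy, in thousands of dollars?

0

Setting quantity demanded equal to quantity supplied, 257 - 2P = 6P - 199, gives P* = 57 and Q* = 143.
The floor of 30 is below the equilibrium price 57, so it is not binding; the market clears at P* = 57, Q* = 143.
Since the control does not bind, no trades are prevented and deadweight loss is zero.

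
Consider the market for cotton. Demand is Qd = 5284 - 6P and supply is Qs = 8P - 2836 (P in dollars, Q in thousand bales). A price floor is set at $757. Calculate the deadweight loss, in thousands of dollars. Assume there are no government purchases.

164477.25

Setting quantity demanded equal to quantity supplied, 5284 - 6P = 8P - 2836, gives P* = 580 and Q* = 1804.
Because the floor (757) lies above the market-clearing price, it is binding.
At P = 757: Qd = 5284 - 6·757 = 742 and Qs = 8·757 - 2836 = 3220.
Quantity traded falls to 742. At Q = 742 the demand price is (5284 - 742)/6 = 757 and the supply price is (2836 + 742)/8 = 447.25.
Deadweight loss = ½ · (757 - 447.25) · (1804 - 742) = ½ · 309.75 · 1062 = 164477.25.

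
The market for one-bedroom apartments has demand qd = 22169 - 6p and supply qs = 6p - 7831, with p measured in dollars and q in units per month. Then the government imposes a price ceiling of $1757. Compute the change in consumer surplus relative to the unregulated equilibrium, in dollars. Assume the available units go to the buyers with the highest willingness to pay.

In a free market, 22169 - 6p = 6p - 7831 gives the equilibrium p* = 2500, q* = 7169.
Since 1757 < 2500, the ceiling is binding.
At p = 1757: qd = 22169 - 6·1757 = 11627 and qs = 6·1757 - 7831 = 2711.
Consumer surplus without the control is ½ · (22169/6 - 2500) · 7169 = 51394561/12.
With the ceiling, 2711 units are sold at 1757 (assume they go to the highest-value buyers). The demand price at q = 2711 is 3243, so CS = ½ · [(22169/6 - 1757) + (3243 - 1757)] · 2711 = 55692073/12.
Change in consumer surplus = 55692073/12 - 51394561/12 = 358126.

358126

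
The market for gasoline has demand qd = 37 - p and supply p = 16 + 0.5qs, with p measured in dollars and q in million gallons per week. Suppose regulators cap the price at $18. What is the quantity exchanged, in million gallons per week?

4

Rearranging supply gives qs = 2p - 32. In a free market, 37 - p = 2p - 32 gives the equilibrium p* = 23, q* = 14.
The ceiling of 18 is below the equilibrium price 23, so it binds.
At p = 18: qd = 37 - 18 = 19 and qs = 2·18 - 32 = 4.
The quantity actually transacted is the short side, supply: 4.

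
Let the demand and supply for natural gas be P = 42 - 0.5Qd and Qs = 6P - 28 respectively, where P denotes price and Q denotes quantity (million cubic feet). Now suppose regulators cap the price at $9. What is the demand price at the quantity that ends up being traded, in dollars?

Rearranging demand gives Qd = 84 - 2P. Equilibrium: 84 - 2P = 6P - 28, so 112 = 8P and P* = 14, Q* = 56.
Because the ceiling (9) lies below the market-clearing price, it is binding.
At P = 9: Qd = 84 - 2·9 = 66 and Qs = 6·9 - 28 = 26.
Only 26 units reach the market. On the demand curve, the marginal buyer's willingness to pay at Q = 26 is (84 - 26)/2 = 29.

29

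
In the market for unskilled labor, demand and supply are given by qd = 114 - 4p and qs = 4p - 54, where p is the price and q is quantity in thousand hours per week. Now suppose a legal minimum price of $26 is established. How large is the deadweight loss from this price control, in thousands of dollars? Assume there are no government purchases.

100

Equilibrium: 114 - 4p = 4p - 54, so 168 = 8p and p* = 21, q* = 30.
Since 26 > 21, the floor is binding.
At p = 26: qd = 114 - 4·26 = 10 and qs = 4·26 - 54 = 50.
Quantity traded falls to 10. At q = 10 the demand price is (114 - 10)/4 = 26 and the supply price is (54 + 10)/4 = 16.
Deadweight loss = ½ · (26 - 16) · (30 - 10) = ½ · 10 · 20 = 100.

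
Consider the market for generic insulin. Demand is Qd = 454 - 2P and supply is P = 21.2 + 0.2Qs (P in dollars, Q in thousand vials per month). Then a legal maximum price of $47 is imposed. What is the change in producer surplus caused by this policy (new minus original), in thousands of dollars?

-6979.5

Rearranging supply gives Qs = 5P - 106. In a free market, 454 - 2P = 5P - 106 gives the equilibrium P* = 80, Q* = 294.
Since 47 < 80, the ceiling is binding.
At P = 47: Qd = 454 - 2·47 = 360 and Qs = 5·47 - 106 = 129.
Producer surplus without the control is ½ · (80 - 21.2) · 294 = 8643.6.
With the ceiling, producers sell 129 units at 47, so PS = ½ · (47 - 21.2) · 129 = 1664.1.
Change in producer surplus = 1664.1 - 8643.6 = -6979.5.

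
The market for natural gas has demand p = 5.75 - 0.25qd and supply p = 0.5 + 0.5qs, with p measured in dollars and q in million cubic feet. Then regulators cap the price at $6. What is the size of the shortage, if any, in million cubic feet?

Rearranging demand gives qd = 23 - 4p; rearranging supply gives qs = 2p - 1. Without the control the market clears where 23 - 4p = 2p - 1, i.e. p* = 4 and q* = 7.
Since 6 is above p* = 4, the ceiling does not bind and the free-market outcome prevails.
Since the control does not bind, there is no shortage.

0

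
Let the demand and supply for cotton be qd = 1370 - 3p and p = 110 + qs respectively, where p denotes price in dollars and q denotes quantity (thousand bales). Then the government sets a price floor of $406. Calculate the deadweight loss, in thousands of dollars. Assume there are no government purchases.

Rearranging supply gives qs = p - 110. Without the control the market clears where 1370 - 3p = p - 110, i.e. p* = 370 and q* = 260.
Because the floor (406) lies above the market-clearing price, it is binding.
At p = 406: qd = 1370 - 3·406 = 152 and qs = 406 - 110 = 296.
Quantity traded falls to 152. At q = 152 the demand price is (1370 - 152)/3 = 406 and the supply price is 110 + 152 = 262.
Deadweight loss = ½ · (406 - 262) · (260 - 152) = ½ · 144 · 108 = 7776.

7776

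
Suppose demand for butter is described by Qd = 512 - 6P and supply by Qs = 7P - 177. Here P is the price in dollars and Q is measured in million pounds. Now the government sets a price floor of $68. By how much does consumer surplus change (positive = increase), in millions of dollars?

Without the control the market clears where 512 - 6P = 7P - 177, i.e. P* = 53 and Q* = 194.
Since 68 > 53, the floor is binding.
At P = 68: Qd = 512 - 6·68 = 104 and Qs = 7·68 - 177 = 299.
Consumer surplus without the control is ½ · (256/3 - 53) · 194 = 9409/3.
With the floor, consumers buy 104 units at 68, so CS = ½ · (256/3 - 68) · 104 = 2704/3.
Change in consumer surplus = 2704/3 - 9409/3 = -2235.

-2235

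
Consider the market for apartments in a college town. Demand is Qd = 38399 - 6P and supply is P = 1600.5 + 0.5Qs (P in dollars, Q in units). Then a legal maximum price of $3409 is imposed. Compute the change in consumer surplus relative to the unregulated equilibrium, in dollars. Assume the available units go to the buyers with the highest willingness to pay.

5408820

Rearranging supply gives Qs = 2P - 3201. In a free market, 38399 - 6P = 2P - 3201 gives the equilibrium P* = 5200, Q* = 7199.
Because the ceiling (3409) lies below the market-clearing price, it is binding.
At P = 3409: Qd = 38399 - 6·3409 = 17945 and Qs = 2·3409 - 3201 = 3617.
Consumer surplus without the control is ½ · (38399/6 - 5200) · 7199 = 51825601/12.
With the ceiling, 3617 units are sold at 3409 (assume they go to the highest-value buyers). The demand price at Q = 3617 is 5797, so CS = ½ · [(38399/6 - 3409) + (5797 - 3409)] · 3617 = 116731441/12.
Change in consumer surplus = 116731441/12 - 51825601/12 = 5408820.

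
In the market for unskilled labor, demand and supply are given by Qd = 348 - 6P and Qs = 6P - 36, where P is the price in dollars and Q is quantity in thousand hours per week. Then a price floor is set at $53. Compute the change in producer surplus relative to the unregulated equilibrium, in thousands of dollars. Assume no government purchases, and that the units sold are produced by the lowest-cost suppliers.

-693

In a free market, 348 - 6P = 6P - 36 gives the equilibrium P* = 32, Q* = 156.
Since 53 > 32, the floor is binding.
At P = 53: Qd = 348 - 6·53 = 30 and Qs = 6·53 - 36 = 282.
Producer surplus without the control is ½ · (32 - 6) · 156 = 2028.
With the floor, 30 units are sold at 53. The supply price at Q = 30 is 11, so PS = ½ · [(53 - 6) + (53 - 11)] · 30 = 1335.
Change in producer surplus = 1335 - 2028 = -693.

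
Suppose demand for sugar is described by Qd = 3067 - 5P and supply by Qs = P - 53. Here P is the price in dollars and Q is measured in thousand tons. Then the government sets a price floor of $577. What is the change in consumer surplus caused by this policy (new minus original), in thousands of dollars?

-18496.5

Equilibrium: 3067 - 5P = P - 53, so 3120 = 6P and P* = 520, Q* = 467.
The floor of 577 is above the equilibrium price 520, so it binds.
At P = 577: Qd = 3067 - 5·577 = 182 and Qs = 577 - 53 = 524.
Consumer surplus without the control is ½ · (613.4 - 520) · 467 = 21808.9.
With the floor, consumers buy 182 units at 577, so CS = ½ · (613.4 - 577) · 182 = 3312.4.
Change in consumer surplus = 3312.4 - 21808.9 = -18496.5.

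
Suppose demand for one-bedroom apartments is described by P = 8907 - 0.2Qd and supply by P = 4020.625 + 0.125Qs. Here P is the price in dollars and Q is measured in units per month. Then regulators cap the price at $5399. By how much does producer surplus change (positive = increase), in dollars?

-6528531

Rearranging demand gives Qd = 44535 - 5P; rearranging supply gives Qs = 8P - 32165. In a free market, 44535 - 5P = 8P - 32165 gives the equilibrium P* = 5900, Q* = 15035.
The ceiling of 5399 is below the equilibrium price 5900, so it binds.
At P = 5399: Qd = 44535 - 5·5399 = 17540 and Qs = 8·5399 - 32165 = 11027.
Producer surplus without the control is ½ · (5900 - 4020.625) · 15035 = 14128201.5625.
With the ceiling, producers sell 11027 units at 5399, so PS = ½ · (5399 - 4020.625) · 11027 = 7599670.5625.
Change in producer surplus = 7599670.5625 - 14128201.5625 = -6528531.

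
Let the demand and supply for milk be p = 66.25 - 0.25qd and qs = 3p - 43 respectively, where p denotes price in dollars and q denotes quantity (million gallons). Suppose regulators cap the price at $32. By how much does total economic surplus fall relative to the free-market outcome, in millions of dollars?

378

Rearranging demand gives qd = 265 - 4p. Without the control the market clears where 265 - 4p = 3p - 43, i.e. p* = 44 and q* = 89.
Because the ceiling (32) lies below the market-clearing price, it is binding.
At p = 32: qd = 265 - 4·32 = 137 and qs = 3·32 - 43 = 53.
Quantity traded falls to 53. At q = 53 the demand price is (265 - 53)/4 = 53 and the supply price is (43 + 53)/3 = 32.
Deadweight loss = ½ · (53 - 32) · (89 - 53) = ½ · 21 · 36 = 378.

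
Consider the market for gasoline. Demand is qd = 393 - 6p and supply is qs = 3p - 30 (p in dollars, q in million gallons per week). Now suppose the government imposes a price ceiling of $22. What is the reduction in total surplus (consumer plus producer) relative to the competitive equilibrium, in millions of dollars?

1406.25

Equilibrium: 393 - 6p = 3p - 30, so 423 = 9p and p* = 47, q* = 111.
The ceiling of 22 is below the equilibrium price 47, so it binds.
At p = 22: qd = 393 - 6·22 = 261 and qs = 3·22 - 30 = 36.
Quantity traded falls to 36. At q = 36 the demand price is (393 - 36)/6 = 59.5 and the supply price is (30 + 36)/3 = 22.
Deadweight loss = ½ · (59.5 - 22) · (111 - 36) = ½ · 37.5 · 75 = 1406.25.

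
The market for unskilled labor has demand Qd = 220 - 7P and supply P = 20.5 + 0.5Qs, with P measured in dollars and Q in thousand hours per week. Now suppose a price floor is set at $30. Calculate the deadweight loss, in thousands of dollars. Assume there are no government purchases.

Rearranging supply gives Qs = 2P - 41. Without the control the market clears where 220 - 7P = 2P - 41, i.e. P* = 29 and Q* = 17.
Since 30 > 29, the floor is binding.
At P = 30: Qd = 220 - 7·30 = 10 and Qs = 2·30 - 41 = 19.
Quantity traded falls to 10. At Q = 10 the demand price is (220 - 10)/7 = 30 and the supply price is (41 + 10)/2 = 25.5.
Deadweight loss = ½ · (30 - 25.5) · (17 - 10) = ½ · 4.5 · 7 = 15.75.

15.75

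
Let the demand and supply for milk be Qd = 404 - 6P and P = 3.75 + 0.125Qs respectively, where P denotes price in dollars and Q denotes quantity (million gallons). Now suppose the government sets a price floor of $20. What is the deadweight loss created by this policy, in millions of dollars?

Rearranging supply gives Qs = 8P - 30. Equilibrium: 404 - 6P = 8P - 30, so 434 = 14P and P* = 31, Q* = 218.
Since 20 is below P* = 31, the floor does not bind and the free-market outcome prevails.
Since the control does not bind, no trades are prevented and deadweight loss is zero.

0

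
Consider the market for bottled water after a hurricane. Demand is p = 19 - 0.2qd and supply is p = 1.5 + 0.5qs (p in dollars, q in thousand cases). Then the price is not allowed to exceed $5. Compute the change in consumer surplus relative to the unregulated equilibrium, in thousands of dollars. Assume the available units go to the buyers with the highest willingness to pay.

30.6

Rearranging demand gives qd = 95 - 5p; rearranging supply gives qs = 2p - 3. Setting quantity demanded equal to quantity supplied, 95 - 5p = 2p - 3, gives p* = 14 and q* = 25.
Since 5 < 14, the ceiling is binding.
At p = 5: qd = 95 - 5·5 = 70 and qs = 2·5 - 3 = 7.
Consumer surplus without the control is ½ · (19 - 14) · 25 = 62.5.
With the ceiling, 7 units are sold at 5 (assume they go to the highest-value buyers). The demand price at q = 7 is 17.6, so CS = ½ · [(19 - 5) + (17.6 - 5)] · 7 = 93.1.
Change in consumer surplus = 93.1 - 62.5 = 30.6.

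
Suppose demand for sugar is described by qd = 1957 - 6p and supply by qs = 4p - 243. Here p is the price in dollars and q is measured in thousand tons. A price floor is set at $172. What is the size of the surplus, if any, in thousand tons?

Without the control the market clears where 1957 - 6p = 4p - 243, i.e. p* = 220 and q* = 637.
The floor of 172 is below the equilibrium price 220, so it is not binding; the market clears at p* = 220, q* = 637.
Since the control does not bind, there is no surplus.

0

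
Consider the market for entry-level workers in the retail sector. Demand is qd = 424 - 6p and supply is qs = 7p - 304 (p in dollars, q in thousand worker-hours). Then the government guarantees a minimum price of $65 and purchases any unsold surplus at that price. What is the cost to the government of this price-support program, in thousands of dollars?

In a free market, 424 - 6p = 7p - 304 gives the equilibrium p* = 56, q* = 88.
Because the floor (65) lies above the market-clearing price, it is binding.
At p = 65: qd = 424 - 6·65 = 34 and qs = 7·65 - 304 = 151.
Surplus = qs - qd = 117.
Government expenditure = surplus × support price = 117 × 65 = 7605.

7605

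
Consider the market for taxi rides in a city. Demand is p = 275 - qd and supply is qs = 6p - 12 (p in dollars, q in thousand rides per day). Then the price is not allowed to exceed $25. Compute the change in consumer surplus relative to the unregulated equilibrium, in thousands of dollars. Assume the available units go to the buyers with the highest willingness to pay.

-2400

Rearranging demand gives qd = 275 - p. Setting quantity demanded equal to quantity supplied, 275 - p = 6p - 12, gives p* = 41 and q* = 234.
Because the ceiling (25) lies below the market-clearing price, it is binding.
At p = 25: qd = 275 - 25 = 250 and qs = 6·25 - 12 = 138.
Consumer surplus without the control is ½ · (275 - 41) · 234 = 27378.
With the ceiling, 138 units are sold at 25 (assume they go to the highest-value buyers). The demand price at q = 138 is 137, so CS = ½ · [(275 - 25) + (137 - 25)] · 138 = 24978.
Change in consumer surplus = 24978 - 27378 = -2400.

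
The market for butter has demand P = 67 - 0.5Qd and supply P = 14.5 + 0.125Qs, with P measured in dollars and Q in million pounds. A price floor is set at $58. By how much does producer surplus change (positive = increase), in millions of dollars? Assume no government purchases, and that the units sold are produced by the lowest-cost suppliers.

Rearranging demand gives Qd = 134 - 2P; rearranging supply gives Qs = 8P - 116. In a free market, 134 - 2P = 8P - 116 gives the equilibrium P* = 25, Q* = 84.
Because the floor (58) lies above the market-clearing price, it is binding.
At P = 58: Qd = 134 - 2·58 = 18 and Qs = 8·58 - 116 = 348.
Producer surplus without the control is ½ · (25 - 14.5) · 84 = 441.
With the floor, 18 units are sold at 58. The supply price at Q = 18 is 16.75, so PS = ½ · [(58 - 14.5) + (58 - 16.75)] · 18 = 762.75.
Change in producer surplus = 762.75 - 441 = 321.75.

321.75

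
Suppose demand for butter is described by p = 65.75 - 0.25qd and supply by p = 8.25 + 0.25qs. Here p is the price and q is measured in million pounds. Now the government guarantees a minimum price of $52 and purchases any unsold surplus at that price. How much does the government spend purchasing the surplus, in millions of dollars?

Rearranging demand gives qd = 263 - 4p; rearranging supply gives qs = 4p - 33. In a free market, 263 - 4p = 4p - 33 gives the equilibrium p* = 37, q* = 115.
The floor of 52 is above the equilibrium price 37, so it binds.
At p = 52: qd = 263 - 4·52 = 55 and qs = 4·52 - 33 = 175.
Surplus = qs - qd = 120.
Government expenditure = surplus × support price = 120 × 52 = 6240.

6240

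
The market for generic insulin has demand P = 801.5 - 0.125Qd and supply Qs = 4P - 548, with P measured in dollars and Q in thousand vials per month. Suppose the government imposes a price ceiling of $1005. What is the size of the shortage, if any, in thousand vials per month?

Rearranging demand gives Qd = 6412 - 8P. Equilibrium: 6412 - 8P = 4P - 548, so 6960 = 12P and P* = 580, Q* = 1772.
The ceiling of 1005 is above the equilibrium price 580, so it is not binding; the market clears at P* = 580, Q* = 1772.
Since the control does not bind, there is no shortage.

0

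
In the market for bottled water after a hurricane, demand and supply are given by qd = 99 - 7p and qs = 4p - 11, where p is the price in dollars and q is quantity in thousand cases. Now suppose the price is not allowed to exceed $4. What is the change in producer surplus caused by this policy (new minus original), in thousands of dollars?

-102

In a free market, 99 - 7p = 4p - 11 gives the equilibrium p* = 10, q* = 29.
The ceiling of 4 is below the equilibrium price 10, so it binds.
At p = 4: qd = 99 - 7·4 = 71 and qs = 4·4 - 11 = 5.
Producer surplus without the control is ½ · (10 - 2.75) · 29 = 105.125.
With the ceiling, producers sell 5 units at 4, so PS = ½ · (4 - 2.75) · 5 = 3.125.
Change in producer surplus = 3.125 - 105.125 = -102.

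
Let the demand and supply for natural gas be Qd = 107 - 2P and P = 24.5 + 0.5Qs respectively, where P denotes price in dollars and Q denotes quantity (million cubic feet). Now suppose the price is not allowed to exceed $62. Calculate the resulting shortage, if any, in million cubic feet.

0

Rearranging supply gives Qs = 2P - 49. Equilibrium: 107 - 2P = 2P - 49, so 156 = 4P and P* = 39, Q* = 29.
The ceiling of 62 is above the equilibrium price 39, so it is not binding; the market clears at P* = 39, Q* = 29.
Since the control does not bind, there is no shortage.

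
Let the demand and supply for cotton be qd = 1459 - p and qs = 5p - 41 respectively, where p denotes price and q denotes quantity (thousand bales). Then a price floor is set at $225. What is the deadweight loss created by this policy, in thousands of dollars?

Without the control the market clears where 1459 - p = 5p - 41, i.e. p* = 250 and q* = 1209.
Since 225 is below p* = 250, the floor does not bind and the free-market outcome prevails.
Since the control does not bind, no trades are prevented and deadweight loss is zero.

0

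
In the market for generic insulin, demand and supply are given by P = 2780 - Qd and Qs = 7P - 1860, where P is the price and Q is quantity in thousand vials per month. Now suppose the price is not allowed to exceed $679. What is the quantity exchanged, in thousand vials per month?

Rearranging demand gives Qd = 2780 - P. Equilibrium: 2780 - P = 7P - 1860, so 4640 = 8P and P* = 580, Q* = 2200.
The ceiling of 679 is above the equilibrium price 580, so it is not binding; the market clears at P* = 580, Q* = 2200.

2200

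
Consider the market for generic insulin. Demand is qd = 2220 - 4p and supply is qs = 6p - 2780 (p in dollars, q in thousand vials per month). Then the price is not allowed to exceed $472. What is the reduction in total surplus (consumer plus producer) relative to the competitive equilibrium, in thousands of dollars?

Without the control the market clears where 2220 - 4p = 6p - 2780, i.e. p* = 500 and q* = 220.
The ceiling of 472 is below the equilibrium price 500, so it binds.
At p = 472: qd = 2220 - 4·472 = 332 and qs = 6·472 - 2780 = 52.
Quantity traded falls to 52. At q = 52 the demand price is (2220 - 52)/4 = 542 and the supply price is (2780 + 52)/6 = 472.
Deadweight loss = ½ · (542 - 472) · (220 - 52) = ½ · 70 · 168 = 5880.

5880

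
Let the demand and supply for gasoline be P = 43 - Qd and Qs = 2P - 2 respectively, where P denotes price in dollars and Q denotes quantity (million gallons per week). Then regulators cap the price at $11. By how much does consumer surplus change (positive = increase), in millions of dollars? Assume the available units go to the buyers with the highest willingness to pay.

48

Rearranging demand gives Qd = 43 - P. In a free market, 43 - P = 2P - 2 gives the equilibrium P* = 15, Q* = 28.
The ceiling of 11 is below the equilibrium price 15, so it binds.
At P = 11: Qd = 43 - 11 = 32 and Qs = 2·11 - 2 = 20.
Consumer surplus without the control is ½ · (43 - 15) · 28 = 392.
With the ceiling, 20 units are sold at 11 (assume they go to the highest-value buyers). The demand price at Q = 20 is 23, so CS = ½ · [(43 - 11) + (23 - 11)] · 20 = 440.
Change in consumer surplus = 440 - 392 = 48.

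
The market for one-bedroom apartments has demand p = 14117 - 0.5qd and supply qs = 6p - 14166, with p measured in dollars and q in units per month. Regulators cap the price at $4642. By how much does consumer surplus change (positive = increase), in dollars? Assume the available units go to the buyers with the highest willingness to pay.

5108712

Rearranging demand gives qd = 28234 - 2p. Setting quantity demanded equal to quantity supplied, 28234 - 2p = 6p - 14166, gives p* = 5300 and q* = 17634.
The ceiling of 4642 is below the equilibrium price 5300, so it binds.
At p = 4642: qd = 28234 - 2·4642 = 18950 and qs = 6·4642 - 14166 = 13686.
Consumer surplus without the control is ½ · (14117 - 5300) · 17634 = 77739489.
With the ceiling, 13686 units are sold at 4642 (assume they go to the highest-value buyers). The demand price at q = 13686 is 7274, so CS = ½ · [(14117 - 4642) + (7274 - 4642)] · 13686 = 82848201.
Change in consumer surplus = 82848201 - 77739489 = 5108712.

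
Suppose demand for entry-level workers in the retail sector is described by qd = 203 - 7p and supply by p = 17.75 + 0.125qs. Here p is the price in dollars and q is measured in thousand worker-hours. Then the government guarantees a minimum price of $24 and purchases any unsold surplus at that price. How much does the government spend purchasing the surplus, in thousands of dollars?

360

Rearranging supply gives qs = 8p - 142. Equilibrium: 203 - 7p = 8p - 142, so 345 = 15p and p* = 23, q* = 42.
Since 24 > 23, the floor is binding.
At p = 24: qd = 203 - 7·24 = 35 and qs = 8·24 - 142 = 50.
Surplus = qs - qd = 15.
Government expenditure = surplus × support price = 15 × 24 = 360.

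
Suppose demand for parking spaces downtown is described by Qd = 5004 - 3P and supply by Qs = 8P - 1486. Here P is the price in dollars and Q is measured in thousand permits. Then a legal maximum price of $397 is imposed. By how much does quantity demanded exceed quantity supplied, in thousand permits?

Equilibrium: 5004 - 3P = 8P - 1486, so 6490 = 11P and P* = 590, Q* = 3234.
The ceiling of 397 is below the equilibrium price 590, so it binds.
At P = 397: Qd = 5004 - 3·397 = 3813 and Qs = 8·397 - 1486 = 1690.
Shortage = Qd - Qs = 3813 - 1690 = 2123.

2123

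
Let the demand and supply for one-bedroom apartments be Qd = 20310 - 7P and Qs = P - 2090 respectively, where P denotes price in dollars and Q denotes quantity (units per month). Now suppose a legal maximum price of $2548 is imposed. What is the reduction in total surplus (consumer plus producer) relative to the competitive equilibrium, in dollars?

Setting quantity demanded equal to quantity supplied, 20310 - 7P = P - 2090, gives P* = 2800 and Q* = 710.
Because the ceiling (2548) lies below the market-clearing price, it is binding.
At P = 2548: Qd = 20310 - 7·2548 = 2474 and Qs = 2548 - 2090 = 458.
Quantity traded falls to 458. At Q = 458 the demand price is (20310 - 458)/7 = 2836 and the supply price is 2090 + 458 = 2548.
Deadweight loss = ½ · (2836 - 2548) · (710 - 458) = ½ · 288 · 252 = 36288.

36288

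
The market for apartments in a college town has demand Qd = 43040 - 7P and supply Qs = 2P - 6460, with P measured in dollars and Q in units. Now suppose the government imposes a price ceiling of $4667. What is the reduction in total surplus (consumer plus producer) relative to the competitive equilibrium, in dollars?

Equilibrium: 43040 - 7P = 2P - 6460, so 49500 = 9P and P* = 5500, Q* = 4540.
The ceiling of 4667 is below the equilibrium price 5500, so it binds.
At P = 4667: Qd = 43040 - 7·4667 = 10371 and Qs = 2·4667 - 6460 = 2874.
Quantity traded falls to 2874. At Q = 2874 the demand price is (43040 - 2874)/7 = 5738 and the supply price is (6460 + 2874)/2 = 4667.
Deadweight loss = ½ · (5738 - 4667) · (4540 - 2874) = ½ · 1071 · 1666 = 892143.

892143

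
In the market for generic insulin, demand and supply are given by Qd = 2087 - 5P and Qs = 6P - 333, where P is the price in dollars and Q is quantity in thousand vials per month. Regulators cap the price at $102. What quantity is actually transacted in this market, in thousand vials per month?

279

Setting quantity demanded equal to quantity supplied, 2087 - 5P = 6P - 333, gives P* = 220 and Q* = 987.
Because the ceiling (102) lies below the market-clearing price, it is binding.
At P = 102: Qd = 2087 - 5·102 = 1577 and Qs = 6·102 - 333 = 279.
The quantity actually transacted is the short side, supply: 279.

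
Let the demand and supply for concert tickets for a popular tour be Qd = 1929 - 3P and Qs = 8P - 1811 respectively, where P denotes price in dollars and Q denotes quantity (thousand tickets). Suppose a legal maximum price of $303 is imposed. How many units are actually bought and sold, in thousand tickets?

613

Without the control the market clears where 1929 - 3P = 8P - 1811, i.e. P* = 340 and Q* = 909.
Since 303 < 340, the ceiling is binding.
At P = 303: Qd = 1929 - 3·303 = 1020 and Qs = 8·303 - 1811 = 613.
The quantity actually transacted is the short side, supply: 613.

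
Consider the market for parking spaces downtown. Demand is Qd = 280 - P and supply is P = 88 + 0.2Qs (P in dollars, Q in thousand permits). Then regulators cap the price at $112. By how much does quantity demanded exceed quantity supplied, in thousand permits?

Rearranging supply gives Qs = 5P - 440. Without the control the market clears where 280 - P = 5P - 440, i.e. P* = 120 and Q* = 160.
The ceiling of 112 is below the equilibrium price 120, so it binds.
At P = 112: Qd = 280 - 112 = 168 and Qs = 5·112 - 440 = 120.
Shortage = Qd - Qs = 168 - 120 = 48.

48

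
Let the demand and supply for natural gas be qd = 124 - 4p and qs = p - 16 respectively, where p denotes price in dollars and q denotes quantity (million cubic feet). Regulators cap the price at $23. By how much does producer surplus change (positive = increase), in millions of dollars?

-47.5

In a free market, 124 - 4p = p - 16 gives the equilibrium p* = 28, q* = 12.
Because the ceiling (23) lies below the market-clearing price, it is binding.
At p = 23: qd = 124 - 4·23 = 32 and qs = 23 - 16 = 7.
Producer surplus without the control is ½ · (28 - 16) · 12 = 72.
With the ceiling, producers sell 7 units at 23, so PS = ½ · (23 - 16) · 7 = 24.5.
Change in producer surplus = 24.5 - 72 = -47.5.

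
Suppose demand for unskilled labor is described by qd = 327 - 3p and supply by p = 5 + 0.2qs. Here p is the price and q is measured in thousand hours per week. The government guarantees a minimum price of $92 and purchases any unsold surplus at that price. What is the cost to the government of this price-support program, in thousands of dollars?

Rearranging supply gives qs = 5p - 25. Setting quantity demanded equal to quantity supplied, 327 - 3p = 5p - 25, gives p* = 44 and q* = 195.
The floor of 92 is above the equilibrium price 44, so it binds.
At p = 92: qd = 327 - 3·92 = 51 and qs = 5·92 - 25 = 435.
Surplus = qs - qd = 384.
Government expenditure = surplus × support price = 384 × 92 = 35328.

35328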